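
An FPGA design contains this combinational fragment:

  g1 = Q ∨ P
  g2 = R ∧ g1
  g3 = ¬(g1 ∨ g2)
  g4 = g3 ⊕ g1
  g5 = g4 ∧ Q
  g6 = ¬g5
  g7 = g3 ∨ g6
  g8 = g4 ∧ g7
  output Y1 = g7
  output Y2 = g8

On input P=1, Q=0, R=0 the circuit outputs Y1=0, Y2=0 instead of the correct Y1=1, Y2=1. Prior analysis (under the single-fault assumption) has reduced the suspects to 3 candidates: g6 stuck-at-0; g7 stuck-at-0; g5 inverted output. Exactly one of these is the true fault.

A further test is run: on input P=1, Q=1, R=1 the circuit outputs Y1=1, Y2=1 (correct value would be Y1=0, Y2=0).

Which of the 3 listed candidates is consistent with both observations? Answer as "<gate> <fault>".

Evaluate each candidate on input P=1, Q=1, R=1:
  g6 stuck-at-0: g1=1, g2=1, g3=0, g4=1, g5=1, g6=0 [stuck-at-0], g7=0, g8=0 → Y1=0, Y2=0 — eliminated
  g7 stuck-at-0: g1=1, g2=1, g3=0, g4=1, g5=1, g6=0, g7=0 [stuck-at-0], g8=0 → Y1=0, Y2=0 — eliminated
  g5 inverted output: g1=1, g2=1, g3=0, g4=1, g5=0 [inverted output], g6=1, g7=1, g8=1 → Y1=1, Y2=1 — matches
Only g5 inverted output reproduces the observed Y1=1, Y2=1.

g5 inverted output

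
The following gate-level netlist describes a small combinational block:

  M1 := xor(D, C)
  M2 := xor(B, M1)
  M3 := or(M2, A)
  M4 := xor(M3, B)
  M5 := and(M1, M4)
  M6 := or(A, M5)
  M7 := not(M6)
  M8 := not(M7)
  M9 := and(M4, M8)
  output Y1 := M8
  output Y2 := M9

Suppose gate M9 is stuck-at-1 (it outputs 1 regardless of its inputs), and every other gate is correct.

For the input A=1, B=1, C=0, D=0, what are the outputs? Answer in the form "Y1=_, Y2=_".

Y1=1, Y2=1

Propagate with M9 forced: M1=0, M2=1, M3=1, M4=0, M5=0, M6=1, M7=0, M8=1, M9=1 [stuck-at-1].
So the outputs are Y1=1, Y2=1. (Without the fault they would be Y1=1, Y2=0.)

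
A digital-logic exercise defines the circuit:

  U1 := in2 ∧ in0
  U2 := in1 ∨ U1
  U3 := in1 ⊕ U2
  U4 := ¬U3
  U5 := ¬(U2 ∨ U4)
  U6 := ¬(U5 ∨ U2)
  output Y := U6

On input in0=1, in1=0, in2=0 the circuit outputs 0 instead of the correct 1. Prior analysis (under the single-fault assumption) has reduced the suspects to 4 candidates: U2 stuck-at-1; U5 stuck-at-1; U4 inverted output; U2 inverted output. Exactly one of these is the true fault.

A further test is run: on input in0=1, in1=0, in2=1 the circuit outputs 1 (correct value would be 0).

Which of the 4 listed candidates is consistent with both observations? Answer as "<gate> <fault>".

Evaluate each candidate on input in0=1, in1=0, in2=1:
  U2 stuck-at-1: U1=1, U2=1 [stuck-at-1], U3=1, U4=0, U5=0, U6=0 → 0 — eliminated
  U5 stuck-at-1: U1=1, U2=1, U3=1, U4=0, U5=1 [stuck-at-1], U6=0 → 0 — eliminated
  U4 inverted output: U1=1, U2=1, U3=1, U4=1 [inverted output], U5=0, U6=0 → 0 — eliminated
  U2 inverted output: U1=1, U2=0 [inverted output], U3=0, U4=1, U5=0, U6=1 → 1 — matches
Only U2 inverted output reproduces the observed 1.

U2 inverted output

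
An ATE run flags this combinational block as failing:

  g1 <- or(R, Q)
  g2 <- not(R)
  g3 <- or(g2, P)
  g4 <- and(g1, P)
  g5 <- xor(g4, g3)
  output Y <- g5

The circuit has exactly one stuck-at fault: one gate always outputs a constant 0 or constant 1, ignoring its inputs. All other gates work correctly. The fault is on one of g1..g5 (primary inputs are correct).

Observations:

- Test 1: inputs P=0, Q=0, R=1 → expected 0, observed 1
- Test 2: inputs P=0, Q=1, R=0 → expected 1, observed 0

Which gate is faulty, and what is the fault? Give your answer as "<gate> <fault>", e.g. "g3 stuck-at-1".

Fault-free values for test 1 (P=0, Q=0, R=1): g1=1, g2=0, g3=0, g4=0, g5=0, giving Y=0. Observed 1.
Test 1: faults giving observed 1 are {g2 stuck-at-1, g3 stuck-at-1, g4 stuck-at-1, g5 stuck-at-1}.
Test 2 (P=0, Q=1, R=0): fault-free g1=1, g2=1, g3=1, g4=0, g5=1 → 1; observed 0. Eliminates g2 stuck-at-1, g3 stuck-at-1, g5 stuck-at-1.
Only g4 stuck-at-1 is consistent with every test.

g4 stuck-at-1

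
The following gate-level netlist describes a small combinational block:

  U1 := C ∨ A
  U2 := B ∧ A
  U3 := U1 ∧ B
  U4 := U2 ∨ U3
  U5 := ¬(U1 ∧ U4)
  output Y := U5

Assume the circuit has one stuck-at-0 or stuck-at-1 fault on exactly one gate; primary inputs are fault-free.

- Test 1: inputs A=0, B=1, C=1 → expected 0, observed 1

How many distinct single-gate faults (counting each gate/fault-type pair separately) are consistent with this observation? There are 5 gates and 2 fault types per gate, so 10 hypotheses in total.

4

Fault-free: U1=1, U2=0, U3=1, U4=1, U5=0 → 0. Observed 1.
  U1 stuck-at-0: output 1 ✓
  U1 stuck-at-1: output 0 ✗
  U2 stuck-at-0: output 0 ✗
  U2 stuck-at-1: output 0 ✗
  U3 stuck-at-0: output 1 ✓
  U3 stuck-at-1: output 0 ✗
  U4 stuck-at-0: output 1 ✓
  U4 stuck-at-1: output 0 ✗
  U5 stuck-at-0: output 0 ✗
  U5 stuck-at-1: output 1 ✓
Consistent faults: {U1 stuck-at-0, U3 stuck-at-0, U4 stuck-at-0, U5 stuck-at-1} — 4 in all.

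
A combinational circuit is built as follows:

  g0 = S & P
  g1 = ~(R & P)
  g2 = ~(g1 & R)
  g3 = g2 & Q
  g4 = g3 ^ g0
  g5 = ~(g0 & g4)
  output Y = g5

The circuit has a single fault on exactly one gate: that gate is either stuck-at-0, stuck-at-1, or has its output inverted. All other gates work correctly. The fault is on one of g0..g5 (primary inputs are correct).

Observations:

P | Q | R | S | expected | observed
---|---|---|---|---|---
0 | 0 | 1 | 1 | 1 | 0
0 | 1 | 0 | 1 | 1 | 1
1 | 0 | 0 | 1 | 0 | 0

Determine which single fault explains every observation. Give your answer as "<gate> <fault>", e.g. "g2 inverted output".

Fault-free values for test 1 (P=0, Q=0, R=1, S=1): g0=0, g1=1, g2=0, g3=0, g4=0, g5=1, giving Y=1. Observed 0.
Test 1: faults giving observed 0 are {g0 stuck-at-1, g0 inverted output, g5 stuck-at-0, g5 inverted output}.
Test 2 (P=0, Q=1, R=0, S=1): fault-free g0=0, g1=1, g2=1, g3=1, g4=1, g5=1 → 1; observed 1. Eliminates g5 stuck-at-0, g5 inverted output.
Test 3 (P=1, Q=0, R=0, S=1): fault-free g0=1, g1=1, g2=1, g3=0, g4=1, g5=0 → 0; observed 0. Eliminates g0 inverted output.
Only g0 stuck-at-1 is consistent with every test.

g0 stuck-at-1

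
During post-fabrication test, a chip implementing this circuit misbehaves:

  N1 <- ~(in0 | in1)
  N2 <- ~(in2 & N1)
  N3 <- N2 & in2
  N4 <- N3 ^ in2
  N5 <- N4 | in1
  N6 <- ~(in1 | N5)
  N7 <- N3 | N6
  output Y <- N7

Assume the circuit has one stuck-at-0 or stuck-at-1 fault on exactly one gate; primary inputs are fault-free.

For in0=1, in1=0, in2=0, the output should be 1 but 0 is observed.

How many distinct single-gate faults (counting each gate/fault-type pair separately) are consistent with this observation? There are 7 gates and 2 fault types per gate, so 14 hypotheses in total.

4

Fault-free: N1=0, N2=1, N3=0, N4=0, N5=0, N6=1, N7=1 → 1. Observed 0.
  N1 stuck-at-0: output 1 ✗
  N1 stuck-at-1: output 1 ✗
  N2 stuck-at-0: output 1 ✗
  N2 stuck-at-1: output 1 ✗
  N3 stuck-at-0: output 1 ✗
  N3 stuck-at-1: output 1 ✗
  N4 stuck-at-0: output 1 ✗
  N4 stuck-at-1: output 0 ✓
  N5 stuck-at-0: output 1 ✗
  N5 stuck-at-1: output 0 ✓
  N6 stuck-at-0: output 0 ✓
  N6 stuck-at-1: output 1 ✗
  N7 stuck-at-0: output 0 ✓
  N7 stuck-at-1: output 1 ✗
Consistent faults: {N4 stuck-at-1, N5 stuck-at-1, N6 stuck-at-0, N7 stuck-at-0} — 4 in all.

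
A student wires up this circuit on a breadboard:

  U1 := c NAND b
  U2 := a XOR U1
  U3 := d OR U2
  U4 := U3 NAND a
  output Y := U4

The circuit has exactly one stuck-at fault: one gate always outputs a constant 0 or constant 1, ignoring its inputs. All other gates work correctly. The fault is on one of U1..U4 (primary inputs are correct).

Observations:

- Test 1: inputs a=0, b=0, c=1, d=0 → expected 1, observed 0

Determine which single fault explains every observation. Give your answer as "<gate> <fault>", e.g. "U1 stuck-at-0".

U4 stuck-at-0

Fault-free values for test 1 (a=0, b=0, c=1, d=0): U1=1, U2=1, U3=1, U4=1, giving Y=1. Observed 0.
Test 1: faults giving observed 0 are {U4 stuck-at-0}.
Only U4 stuck-at-0 is consistent with every test.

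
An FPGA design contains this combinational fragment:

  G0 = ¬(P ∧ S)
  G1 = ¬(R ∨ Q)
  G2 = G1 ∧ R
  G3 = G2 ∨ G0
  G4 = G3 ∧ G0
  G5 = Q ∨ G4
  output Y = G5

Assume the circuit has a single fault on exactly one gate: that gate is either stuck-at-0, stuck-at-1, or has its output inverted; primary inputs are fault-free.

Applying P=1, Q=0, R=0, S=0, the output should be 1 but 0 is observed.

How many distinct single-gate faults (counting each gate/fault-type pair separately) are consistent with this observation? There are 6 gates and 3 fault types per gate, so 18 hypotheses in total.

8

Fault-free: G0=1, G1=1, G2=0, G3=1, G4=1, G5=1 → 1. Observed 0.
  G0: stuck-at-0, inverted output ✓; others ✗
  G1: none of the 3 fault types match ✗
  G2: none of the 3 fault types match ✗
  G3: stuck-at-0, inverted output ✓; others ✗
  G4: stuck-at-0, inverted output ✓; others ✗
  G5: stuck-at-0, inverted output ✓; others ✗
Consistent faults: {G0 stuck-at-0, G0 inverted output, G3 stuck-at-0, G3 inverted output, G4 stuck-at-0, G4 inverted output, G5 stuck-at-0, G5 inverted output} — 8 in all.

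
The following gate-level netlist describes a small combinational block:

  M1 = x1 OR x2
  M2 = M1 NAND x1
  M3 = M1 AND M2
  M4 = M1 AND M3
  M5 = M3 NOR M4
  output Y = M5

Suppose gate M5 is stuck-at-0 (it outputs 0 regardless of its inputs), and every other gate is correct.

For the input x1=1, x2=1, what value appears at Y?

0

Propagate with M5 forced: M1=1, M2=0, M3=0, M4=0, M5=0 [stuck-at-0].
So Y = 0. (Without the fault it would be 1.)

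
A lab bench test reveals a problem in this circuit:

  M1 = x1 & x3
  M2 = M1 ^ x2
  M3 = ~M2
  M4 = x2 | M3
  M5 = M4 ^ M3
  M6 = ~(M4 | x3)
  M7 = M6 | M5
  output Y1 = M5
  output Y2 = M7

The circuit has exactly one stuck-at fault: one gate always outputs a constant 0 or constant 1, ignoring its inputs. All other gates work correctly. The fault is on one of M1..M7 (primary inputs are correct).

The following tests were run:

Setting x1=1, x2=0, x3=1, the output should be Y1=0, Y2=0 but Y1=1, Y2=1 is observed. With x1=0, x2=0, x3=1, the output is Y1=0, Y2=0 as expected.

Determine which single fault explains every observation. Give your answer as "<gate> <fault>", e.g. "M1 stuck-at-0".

Fault-free values for test 1 (x1=1, x2=0, x3=1): M1=1, M2=1, M3=0, M4=0, M5=0, M6=0, M7=0, giving Y1=0, Y2=0. Observed Y1=1, Y2=1.
Test 1: faults giving observed Y1=1, Y2=1 are {M4 stuck-at-1, M5 stuck-at-1}.
Test 2 (x1=0, x2=0, x3=1): fault-free M1=0, M2=0, M3=1, M4=1, M5=0, M6=0, M7=0 → Y1=0, Y2=0; observed Y1=0, Y2=0. Eliminates M5 stuck-at-1.
Only M4 stuck-at-1 is consistent with every test.

M4 stuck-at-1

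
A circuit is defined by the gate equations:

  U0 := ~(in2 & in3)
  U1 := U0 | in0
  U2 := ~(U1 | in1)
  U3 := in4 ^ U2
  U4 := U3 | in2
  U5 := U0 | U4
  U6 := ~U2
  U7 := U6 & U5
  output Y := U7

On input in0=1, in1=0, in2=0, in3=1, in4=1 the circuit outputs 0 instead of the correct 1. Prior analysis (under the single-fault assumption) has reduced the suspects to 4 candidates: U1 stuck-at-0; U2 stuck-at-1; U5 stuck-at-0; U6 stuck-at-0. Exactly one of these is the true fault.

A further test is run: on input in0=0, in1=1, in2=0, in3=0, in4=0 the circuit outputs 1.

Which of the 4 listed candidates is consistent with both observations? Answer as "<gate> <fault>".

Evaluate each candidate on input in0=0, in1=1, in2=0, in3=0, in4=0:
  U1 stuck-at-0: U0=1, U1=0 [stuck-at-0], U2=0, U3=0, U4=0, U5=1, U6=1, U7=1 → 1 — matches
  U2 stuck-at-1: U0=1, U1=1, U2=1 [stuck-at-1], U3=1, U4=1, U5=1, U6=0, U7=0 → 0 — eliminated
  U5 stuck-at-0: U0=1, U1=1, U2=0, U3=0, U4=0, U5=0 [stuck-at-0], U6=1, U7=0 → 0 — eliminated
  U6 stuck-at-0: U0=1, U1=1, U2=0, U3=0, U4=0, U5=1, U6=0 [stuck-at-0], U7=0 → 0 — eliminated
Only U1 stuck-at-0 reproduces the observed 1.

U1 stuck-at-0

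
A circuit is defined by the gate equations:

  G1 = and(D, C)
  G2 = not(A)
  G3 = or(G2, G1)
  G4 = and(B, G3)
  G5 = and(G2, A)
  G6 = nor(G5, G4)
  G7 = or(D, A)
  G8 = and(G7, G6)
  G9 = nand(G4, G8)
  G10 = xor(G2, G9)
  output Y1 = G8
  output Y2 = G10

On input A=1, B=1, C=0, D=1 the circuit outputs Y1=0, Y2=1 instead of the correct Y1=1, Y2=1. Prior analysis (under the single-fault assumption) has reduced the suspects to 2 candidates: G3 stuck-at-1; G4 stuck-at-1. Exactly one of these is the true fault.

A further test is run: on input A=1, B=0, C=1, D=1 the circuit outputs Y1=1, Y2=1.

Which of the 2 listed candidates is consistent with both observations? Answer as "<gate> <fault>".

Evaluate each candidate on input A=1, B=0, C=1, D=1:
  G3 stuck-at-1: G1=1, G2=0, G3=1 [stuck-at-1], G4=0, G5=0, G6=1, G7=1, G8=1, G9=1, G10=1 → Y1=1, Y2=1 — matches
  G4 stuck-at-1: G1=1, G2=0, G3=1, G4=1 [stuck-at-1], G5=0, G6=0, G7=1, G8=0, G9=1, G10=1 → Y1=0, Y2=1 — eliminated
Only G3 stuck-at-1 reproduces the observed Y1=1, Y2=1.

G3 stuck-at-1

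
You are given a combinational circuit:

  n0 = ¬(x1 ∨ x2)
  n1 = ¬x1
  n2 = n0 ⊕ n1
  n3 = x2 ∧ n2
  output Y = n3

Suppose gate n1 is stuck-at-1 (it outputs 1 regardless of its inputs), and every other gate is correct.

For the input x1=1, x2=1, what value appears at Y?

1

Propagate with n1 forced: n0=0, n1=1 [stuck-at-1], n2=1, n3=1.
So Y = 1. (Without the fault it would be 0.)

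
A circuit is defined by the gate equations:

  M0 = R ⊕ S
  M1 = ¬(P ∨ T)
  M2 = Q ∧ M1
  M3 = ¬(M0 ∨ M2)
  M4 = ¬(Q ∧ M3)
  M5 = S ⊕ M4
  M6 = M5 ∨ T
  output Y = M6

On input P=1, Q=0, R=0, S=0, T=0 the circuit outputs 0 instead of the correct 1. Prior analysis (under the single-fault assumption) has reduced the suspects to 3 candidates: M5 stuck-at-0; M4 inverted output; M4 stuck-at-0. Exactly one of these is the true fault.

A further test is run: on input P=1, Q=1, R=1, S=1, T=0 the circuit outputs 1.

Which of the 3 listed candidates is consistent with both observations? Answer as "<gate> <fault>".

Evaluate each candidate on input P=1, Q=1, R=1, S=1, T=0:
  M5 stuck-at-0: M0=0, M1=0, M2=0, M3=1, M4=0, M5=0 [stuck-at-0], M6=0 → 0 — eliminated
  M4 inverted output: M0=0, M1=0, M2=0, M3=1, M4=1 [inverted output], M5=0, M6=0 → 0 — eliminated
  M4 stuck-at-0: M0=0, M1=0, M2=0, M3=1, M4=0 [stuck-at-0], M5=1, M6=1 → 1 — matches
Only M4 stuck-at-0 reproduces the observed 1.

M4 stuck-at-0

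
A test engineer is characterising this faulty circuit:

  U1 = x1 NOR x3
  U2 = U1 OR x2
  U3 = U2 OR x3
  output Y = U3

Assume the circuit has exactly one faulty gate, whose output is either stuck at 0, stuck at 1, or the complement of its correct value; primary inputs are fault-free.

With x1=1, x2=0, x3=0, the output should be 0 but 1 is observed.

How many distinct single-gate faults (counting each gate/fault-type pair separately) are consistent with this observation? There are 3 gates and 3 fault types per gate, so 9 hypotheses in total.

6

Fault-free: U1=0, U2=0, U3=0 → 0. Observed 1.
  U1 stuck-at-0: output 0 ✗
  U1 stuck-at-1: output 1 ✓
  U1 inverted output: output 1 ✓
  U2 stuck-at-0: output 0 ✗
  U2 stuck-at-1: output 1 ✓
  U2 inverted output: output 1 ✓
  U3 stuck-at-0: output 0 ✗
  U3 stuck-at-1: output 1 ✓
  U3 inverted output: output 1 ✓
Consistent faults: {U1 stuck-at-1, U1 inverted output, U2 stuck-at-1, U2 inverted output, U3 stuck-at-1, U3 inverted output} — 6 in all.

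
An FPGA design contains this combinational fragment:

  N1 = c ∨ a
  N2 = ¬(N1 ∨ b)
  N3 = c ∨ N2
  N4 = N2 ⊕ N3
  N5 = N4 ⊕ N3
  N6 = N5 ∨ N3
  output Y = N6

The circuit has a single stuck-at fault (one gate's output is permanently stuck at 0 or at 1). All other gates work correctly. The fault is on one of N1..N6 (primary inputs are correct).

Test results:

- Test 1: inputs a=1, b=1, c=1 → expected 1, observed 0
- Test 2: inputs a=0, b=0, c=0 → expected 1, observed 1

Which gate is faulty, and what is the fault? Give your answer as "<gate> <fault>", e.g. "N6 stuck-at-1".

N3 stuck-at-0

Fault-free values for test 1 (a=1, b=1, c=1): N1=1, N2=0, N3=1, N4=1, N5=0, N6=1, giving Y=1. Observed 0.
Test 1: faults giving observed 0 are {N3 stuck-at-0, N6 stuck-at-0}.
Test 2 (a=0, b=0, c=0): fault-free N1=0, N2=1, N3=1, N4=0, N5=1, N6=1 → 1; observed 1. Eliminates N6 stuck-at-0.
Only N3 stuck-at-0 is consistent with every test.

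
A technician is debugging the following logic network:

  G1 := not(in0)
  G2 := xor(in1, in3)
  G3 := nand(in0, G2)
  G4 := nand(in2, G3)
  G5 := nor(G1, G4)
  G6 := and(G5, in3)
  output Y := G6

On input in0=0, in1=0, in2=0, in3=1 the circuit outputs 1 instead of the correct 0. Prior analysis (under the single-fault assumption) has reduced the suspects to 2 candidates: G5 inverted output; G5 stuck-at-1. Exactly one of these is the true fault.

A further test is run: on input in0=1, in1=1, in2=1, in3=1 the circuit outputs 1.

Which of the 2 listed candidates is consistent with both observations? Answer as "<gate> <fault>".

G5 stuck-at-1

Evaluate each candidate on input in0=1, in1=1, in2=1, in3=1:
  G5 inverted output: G1=0, G2=0, G3=1, G4=0, G5=0 [inverted output], G6=0 → 0 — eliminated
  G5 stuck-at-1: G1=0, G2=0, G3=1, G4=0, G5=1 [stuck-at-1], G6=1 → 1 — matches
Only G5 stuck-at-1 reproduces the observed 1.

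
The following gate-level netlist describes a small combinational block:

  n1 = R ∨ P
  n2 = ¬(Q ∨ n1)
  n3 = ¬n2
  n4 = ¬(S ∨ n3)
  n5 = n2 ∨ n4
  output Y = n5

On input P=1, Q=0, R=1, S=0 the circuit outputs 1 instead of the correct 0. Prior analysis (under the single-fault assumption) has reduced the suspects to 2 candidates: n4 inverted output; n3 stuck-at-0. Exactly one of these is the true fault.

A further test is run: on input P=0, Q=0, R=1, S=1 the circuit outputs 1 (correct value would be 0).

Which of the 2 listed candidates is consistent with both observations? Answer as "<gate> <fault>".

Evaluate each candidate on input P=0, Q=0, R=1, S=1:
  n4 inverted output: n1=1, n2=0, n3=1, n4=1 [inverted output], n5=1 → 1 — matches
  n3 stuck-at-0: n1=1, n2=0, n3=0 [stuck-at-0], n4=0, n5=0 → 0 — eliminated
Only n4 inverted output reproduces the observed 1.

n4 inverted output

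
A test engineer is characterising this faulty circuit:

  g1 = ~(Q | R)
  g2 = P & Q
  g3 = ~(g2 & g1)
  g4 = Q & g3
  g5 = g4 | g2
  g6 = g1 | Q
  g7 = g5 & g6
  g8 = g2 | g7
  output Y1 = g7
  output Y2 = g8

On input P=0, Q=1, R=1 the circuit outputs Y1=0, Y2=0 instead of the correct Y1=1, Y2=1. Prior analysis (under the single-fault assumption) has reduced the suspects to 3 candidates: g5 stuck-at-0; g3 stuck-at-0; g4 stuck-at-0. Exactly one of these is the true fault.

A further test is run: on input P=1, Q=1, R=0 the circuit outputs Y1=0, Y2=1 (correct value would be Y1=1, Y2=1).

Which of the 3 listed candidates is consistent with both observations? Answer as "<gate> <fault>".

Evaluate each candidate on input P=1, Q=1, R=0:
  g5 stuck-at-0: g1=0, g2=1, g3=1, g4=1, g5=0 [stuck-at-0], g6=1, g7=0, g8=1 → Y1=0, Y2=1 — matches
  g3 stuck-at-0: g1=0, g2=1, g3=0 [stuck-at-0], g4=0, g5=1, g6=1, g7=1, g8=1 → Y1=1, Y2=1 — eliminated
  g4 stuck-at-0: g1=0, g2=1, g3=1, g4=0 [stuck-at-0], g5=1, g6=1, g7=1, g8=1 → Y1=1, Y2=1 — eliminated
Only g5 stuck-at-0 reproduces the observed Y1=0, Y2=1.

g5 stuck-at-0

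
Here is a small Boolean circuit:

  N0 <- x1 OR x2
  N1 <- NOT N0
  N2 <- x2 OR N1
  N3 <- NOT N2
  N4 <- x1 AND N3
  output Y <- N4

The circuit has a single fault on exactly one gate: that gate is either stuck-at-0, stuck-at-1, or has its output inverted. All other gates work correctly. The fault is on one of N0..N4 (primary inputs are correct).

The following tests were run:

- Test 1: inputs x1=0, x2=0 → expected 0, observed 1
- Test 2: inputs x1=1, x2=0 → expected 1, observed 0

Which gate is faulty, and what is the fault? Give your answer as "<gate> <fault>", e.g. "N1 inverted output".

Fault-free values for test 1 (x1=0, x2=0): N0=0, N1=1, N2=1, N3=0, N4=0, giving Y=0. Observed 1.
Test 1: faults giving observed 1 are {N4 stuck-at-1, N4 inverted output}.
Test 2 (x1=1, x2=0): fault-free N0=1, N1=0, N2=0, N3=1, N4=1 → 1; observed 0. Eliminates N4 stuck-at-1.
Only N4 inverted output is consistent with every test.

N4 inverted output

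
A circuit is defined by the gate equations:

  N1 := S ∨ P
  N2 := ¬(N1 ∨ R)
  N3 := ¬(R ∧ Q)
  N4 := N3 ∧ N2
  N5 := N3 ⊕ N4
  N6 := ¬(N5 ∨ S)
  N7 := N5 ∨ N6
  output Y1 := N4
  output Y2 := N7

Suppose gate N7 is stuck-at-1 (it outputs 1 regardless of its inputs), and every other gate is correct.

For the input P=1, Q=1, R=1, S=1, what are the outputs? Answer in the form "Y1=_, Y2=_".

Y1=0, Y2=1

Propagate with N7 forced: N1=1, N2=0, N3=0, N4=0, N5=0, N6=0, N7=1 [stuck-at-1].
So the outputs are Y1=0, Y2=1. (Without the fault they would be Y1=0, Y2=0.)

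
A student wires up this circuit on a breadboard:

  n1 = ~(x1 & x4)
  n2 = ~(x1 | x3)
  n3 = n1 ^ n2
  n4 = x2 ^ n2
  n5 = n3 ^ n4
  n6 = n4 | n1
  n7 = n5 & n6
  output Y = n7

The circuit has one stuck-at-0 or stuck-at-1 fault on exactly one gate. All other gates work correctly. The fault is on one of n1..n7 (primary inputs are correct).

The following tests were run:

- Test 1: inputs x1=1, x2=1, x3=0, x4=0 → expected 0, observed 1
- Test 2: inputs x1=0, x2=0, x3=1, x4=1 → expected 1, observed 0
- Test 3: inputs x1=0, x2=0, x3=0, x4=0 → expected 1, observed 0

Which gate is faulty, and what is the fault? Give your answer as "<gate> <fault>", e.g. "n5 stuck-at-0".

Fault-free values for test 1 (x1=1, x2=1, x3=0, x4=0): n1=1, n2=0, n3=1, n4=1, n5=0, n6=1, n7=0, giving Y=0. Observed 1.
Test 1: faults giving observed 1 are {n1 stuck-at-0, n3 stuck-at-0, n4 stuck-at-0, n5 stuck-at-1, n7 stuck-at-1}.
Test 2 (x1=0, x2=0, x3=1, x4=1): fault-free n1=1, n2=0, n3=1, n4=0, n5=1, n6=1, n7=1 → 1; observed 0. Eliminates n4 stuck-at-0, n5 stuck-at-1, n7 stuck-at-1.
Test 3 (x1=0, x2=0, x3=0, x4=0): fault-free n1=1, n2=1, n3=0, n4=1, n5=1, n6=1, n7=1 → 1; observed 0. Eliminates n3 stuck-at-0.
Only n1 stuck-at-0 is consistent with every test.

n1 stuck-at-0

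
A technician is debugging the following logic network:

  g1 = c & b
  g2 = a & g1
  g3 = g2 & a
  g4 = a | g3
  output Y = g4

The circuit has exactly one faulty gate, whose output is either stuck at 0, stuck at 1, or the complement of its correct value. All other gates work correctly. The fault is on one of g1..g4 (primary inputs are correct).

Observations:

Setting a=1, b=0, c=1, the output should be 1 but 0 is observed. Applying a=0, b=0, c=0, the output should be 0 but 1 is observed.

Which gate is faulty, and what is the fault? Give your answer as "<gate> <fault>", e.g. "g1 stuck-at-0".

Fault-free values for test 1 (a=1, b=0, c=1): g1=0, g2=0, g3=0, g4=1, giving Y=1. Observed 0.
Test 1: faults giving observed 0 are {g4 stuck-at-0, g4 inverted output}.
Test 2 (a=0, b=0, c=0): fault-free g1=0, g2=0, g3=0, g4=0 → 0; observed 1. Eliminates g4 stuck-at-0.
Only g4 inverted output is consistent with every test.

g4 inverted output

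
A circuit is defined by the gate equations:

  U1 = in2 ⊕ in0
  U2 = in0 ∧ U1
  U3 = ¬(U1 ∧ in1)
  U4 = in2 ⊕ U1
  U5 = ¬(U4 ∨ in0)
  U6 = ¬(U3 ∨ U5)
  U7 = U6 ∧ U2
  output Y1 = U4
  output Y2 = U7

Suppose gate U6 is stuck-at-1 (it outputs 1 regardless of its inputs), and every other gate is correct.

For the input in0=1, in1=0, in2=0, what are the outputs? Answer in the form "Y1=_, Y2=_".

Y1=1, Y2=1

Propagate with U6 forced: U1=1, U2=1, U3=1, U4=1, U5=0, U6=1 [stuck-at-1], U7=1.
So the outputs are Y1=1, Y2=1. (Without the fault they would be Y1=1, Y2=0.)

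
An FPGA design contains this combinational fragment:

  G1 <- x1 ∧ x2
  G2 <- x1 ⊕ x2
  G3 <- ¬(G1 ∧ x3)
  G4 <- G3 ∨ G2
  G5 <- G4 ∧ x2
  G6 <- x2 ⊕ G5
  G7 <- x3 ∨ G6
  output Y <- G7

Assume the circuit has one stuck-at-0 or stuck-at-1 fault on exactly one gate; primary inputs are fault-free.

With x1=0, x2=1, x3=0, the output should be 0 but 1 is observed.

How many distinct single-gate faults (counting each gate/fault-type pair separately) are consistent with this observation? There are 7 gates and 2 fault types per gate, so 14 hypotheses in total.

4

Fault-free: G1=0, G2=1, G3=1, G4=1, G5=1, G6=0, G7=0 → 0. Observed 1.
  G1 stuck-at-0: output 0 ✗
  G1 stuck-at-1: output 0 ✗
  G2 stuck-at-0: output 0 ✗
  G2 stuck-at-1: output 0 ✗
  G3 stuck-at-0: output 0 ✗
  G3 stuck-at-1: output 0 ✗
  G4 stuck-at-0: output 1 ✓
  G4 stuck-at-1: output 0 ✗
  G5 stuck-at-0: output 1 ✓
  G5 stuck-at-1: output 0 ✗
  G6 stuck-at-0: output 0 ✗
  G6 stuck-at-1: output 1 ✓
  G7 stuck-at-0: output 0 ✗
  G7 stuck-at-1: output 1 ✓
Consistent faults: {G4 stuck-at-0, G5 stuck-at-0, G6 stuck-at-1, G7 stuck-at-1} — 4 in all.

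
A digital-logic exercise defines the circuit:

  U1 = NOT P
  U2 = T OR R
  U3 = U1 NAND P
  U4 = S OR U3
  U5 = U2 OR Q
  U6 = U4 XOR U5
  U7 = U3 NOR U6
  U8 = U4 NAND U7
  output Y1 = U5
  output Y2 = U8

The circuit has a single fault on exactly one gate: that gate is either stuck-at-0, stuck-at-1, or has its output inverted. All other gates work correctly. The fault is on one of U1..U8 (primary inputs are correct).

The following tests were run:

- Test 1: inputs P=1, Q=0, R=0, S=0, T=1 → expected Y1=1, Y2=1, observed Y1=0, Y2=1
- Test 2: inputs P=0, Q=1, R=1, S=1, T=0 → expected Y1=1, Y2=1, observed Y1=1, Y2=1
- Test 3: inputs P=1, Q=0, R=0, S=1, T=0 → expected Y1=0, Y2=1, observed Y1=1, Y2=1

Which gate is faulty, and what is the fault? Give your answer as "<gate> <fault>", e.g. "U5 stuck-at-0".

Fault-free values for test 1 (P=1, Q=0, R=0, S=0, T=1): U1=0, U2=1, U3=1, U4=1, U5=1, U6=0, U7=0, U8=1, giving Y1=1, Y2=1. Observed Y1=0, Y2=1.
Test 1: faults giving observed Y1=0, Y2=1 are {U2 stuck-at-0, U2 inverted output, U5 stuck-at-0, U5 inverted output}.
Test 2 (P=0, Q=1, R=1, S=1, T=0): fault-free U1=1, U2=1, U3=1, U4=1, U5=1, U6=0, U7=0, U8=1 → Y1=1, Y2=1; observed Y1=1, Y2=1. Eliminates U5 stuck-at-0, U5 inverted output.
Test 3 (P=1, Q=0, R=0, S=1, T=0): fault-free U1=0, U2=0, U3=1, U4=1, U5=0, U6=1, U7=0, U8=1 → Y1=0, Y2=1; observed Y1=1, Y2=1. Eliminates U2 stuck-at-0.
Only U2 inverted output is consistent with every test.

U2 inverted output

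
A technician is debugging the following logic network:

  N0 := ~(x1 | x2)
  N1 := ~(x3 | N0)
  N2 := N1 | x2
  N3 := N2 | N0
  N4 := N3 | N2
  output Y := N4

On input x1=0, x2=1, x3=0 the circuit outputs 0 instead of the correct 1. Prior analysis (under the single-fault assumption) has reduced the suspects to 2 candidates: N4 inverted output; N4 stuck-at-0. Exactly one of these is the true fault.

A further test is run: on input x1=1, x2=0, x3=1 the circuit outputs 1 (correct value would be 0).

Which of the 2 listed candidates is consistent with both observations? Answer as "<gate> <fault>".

N4 inverted output

Evaluate each candidate on input x1=1, x2=0, x3=1:
  N4 inverted output: N0=0, N1=0, N2=0, N3=0, N4=1 [inverted output] → 1 — matches
  N4 stuck-at-0: N0=0, N1=0, N2=0, N3=0, N4=0 [stuck-at-0] → 0 — eliminated
Only N4 inverted output reproduces the observed 1.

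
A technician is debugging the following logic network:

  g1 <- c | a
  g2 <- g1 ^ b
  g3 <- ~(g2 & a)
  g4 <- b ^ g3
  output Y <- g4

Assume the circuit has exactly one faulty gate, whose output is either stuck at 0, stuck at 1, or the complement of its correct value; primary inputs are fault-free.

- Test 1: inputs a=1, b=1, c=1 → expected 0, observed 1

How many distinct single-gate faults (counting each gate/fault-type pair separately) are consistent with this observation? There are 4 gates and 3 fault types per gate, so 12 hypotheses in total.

Fault-free: g1=1, g2=0, g3=1, g4=0 → 0. Observed 1.
  g1 stuck-at-0: output 1 ✓
  g1 stuck-at-1: output 0 ✗
  g1 inverted output: output 1 ✓
  g2 stuck-at-0: output 0 ✗
  g2 stuck-at-1: output 1 ✓
  g2 inverted output: output 1 ✓
  g3 stuck-at-0: output 1 ✓
  g3 stuck-at-1: output 0 ✗
  g3 inverted output: output 1 ✓
  g4 stuck-at-0: output 0 ✗
  g4 stuck-at-1: output 1 ✓
  g4 inverted output: output 1 ✓
Consistent faults: {g1 stuck-at-0, g1 inverted output, g2 stuck-at-1, g2 inverted output, g3 stuck-at-0, g3 inverted output, g4 stuck-at-1, g4 inverted output} — 8 in all.

8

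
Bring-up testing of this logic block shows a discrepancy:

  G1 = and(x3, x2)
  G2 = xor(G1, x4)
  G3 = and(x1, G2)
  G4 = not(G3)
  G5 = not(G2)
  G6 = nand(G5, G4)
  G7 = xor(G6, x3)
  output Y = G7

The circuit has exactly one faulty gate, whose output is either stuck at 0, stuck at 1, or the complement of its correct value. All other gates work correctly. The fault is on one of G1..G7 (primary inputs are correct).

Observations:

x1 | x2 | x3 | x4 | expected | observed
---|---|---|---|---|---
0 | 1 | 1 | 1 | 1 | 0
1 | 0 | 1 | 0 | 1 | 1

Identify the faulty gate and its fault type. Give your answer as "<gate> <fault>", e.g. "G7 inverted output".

G1 stuck-at-0

Fault-free values for test 1 (x1=0, x2=1, x3=1, x4=1): G1=1, G2=0, G3=0, G4=1, G5=1, G6=0, G7=1, giving Y=1. Observed 0.
Test 1: faults giving observed 0 are {G1 stuck-at-0, G1 inverted output, G2 stuck-at-1, G2 inverted output, G3 stuck-at-1, G3 inverted output, G4 stuck-at-0, G4 inverted output, G5 stuck-at-0, G5 inverted output, G6 stuck-at-1, G6 inverted output, G7 stuck-at-0, G7 inverted output}.
Test 2 (x1=1, x2=0, x3=1, x4=0): fault-free G1=0, G2=0, G3=0, G4=1, G5=1, G6=0, G7=1 → 1; observed 1. Eliminates G1 inverted output, G2 stuck-at-1, G2 inverted output, G3 stuck-at-1, G3 inverted output, G4 stuck-at-0, G4 inverted output, G5 stuck-at-0, G5 inverted output, G6 stuck-at-1, G6 inverted output, G7 stuck-at-0, G7 inverted output.
Only G1 stuck-at-0 is consistent with every test.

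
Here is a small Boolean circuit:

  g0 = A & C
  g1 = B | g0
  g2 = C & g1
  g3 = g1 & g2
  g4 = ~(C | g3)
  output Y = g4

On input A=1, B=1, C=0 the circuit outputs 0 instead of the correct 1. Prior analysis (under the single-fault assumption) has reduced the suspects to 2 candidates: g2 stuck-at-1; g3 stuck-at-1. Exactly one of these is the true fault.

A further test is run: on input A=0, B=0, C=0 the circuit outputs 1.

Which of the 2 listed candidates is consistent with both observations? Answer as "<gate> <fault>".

g2 stuck-at-1

Evaluate each candidate on input A=0, B=0, C=0:
  g2 stuck-at-1: g0=0, g1=0, g2=1 [stuck-at-1], g3=0, g4=1 → 1 — matches
  g3 stuck-at-1: g0=0, g1=0, g2=0, g3=1 [stuck-at-1], g4=0 → 0 — eliminated
Only g2 stuck-at-1 reproduces the observed 1.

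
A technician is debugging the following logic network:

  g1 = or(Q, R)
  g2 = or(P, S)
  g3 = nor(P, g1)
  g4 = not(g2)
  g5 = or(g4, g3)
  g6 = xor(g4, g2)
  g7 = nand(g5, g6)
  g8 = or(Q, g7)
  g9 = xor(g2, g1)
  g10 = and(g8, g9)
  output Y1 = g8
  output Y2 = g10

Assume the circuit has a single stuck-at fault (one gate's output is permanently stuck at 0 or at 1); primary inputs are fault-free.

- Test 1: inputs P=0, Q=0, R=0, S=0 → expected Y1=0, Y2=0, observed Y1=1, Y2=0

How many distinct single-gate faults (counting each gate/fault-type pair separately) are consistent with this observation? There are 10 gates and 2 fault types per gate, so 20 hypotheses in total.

5

Fault-free: g1=0, g2=0, g3=1, g4=1, g5=1, g6=1, g7=0, g8=0, g9=0, g10=0 → Y1=0, Y2=0. Observed Y1=1, Y2=0.
  g1: none of the 2 fault types match ✗
  g2: none of the 2 fault types match ✗
  g3: none of the 2 fault types match ✗
  g4: stuck-at-0 ✓; others ✗
  g5: stuck-at-0 ✓; others ✗
  g6: stuck-at-0 ✓; others ✗
  g7: stuck-at-1 ✓; others ✗
  g8: stuck-at-1 ✓; others ✗
  g9: none of the 2 fault types match ✗
  g10: none of the 2 fault types match ✗
Consistent faults: {g4 stuck-at-0, g5 stuck-at-0, g6 stuck-at-0, g7 stuck-at-1, g8 stuck-at-1} — 5 in all.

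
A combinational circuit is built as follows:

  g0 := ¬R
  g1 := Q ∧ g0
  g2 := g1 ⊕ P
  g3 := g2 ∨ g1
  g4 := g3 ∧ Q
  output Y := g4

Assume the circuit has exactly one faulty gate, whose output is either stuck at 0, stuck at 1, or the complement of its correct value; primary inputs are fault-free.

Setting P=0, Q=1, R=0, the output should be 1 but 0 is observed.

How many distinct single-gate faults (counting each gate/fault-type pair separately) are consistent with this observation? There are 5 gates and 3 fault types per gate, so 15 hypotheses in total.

Fault-free: g0=1, g1=1, g2=1, g3=1, g4=1 → 1. Observed 0.
  g0: stuck-at-0, inverted output ✓; others ✗
  g1: stuck-at-0, inverted output ✓; others ✗
  g2: none of the 3 fault types match ✗
  g3: stuck-at-0, inverted output ✓; others ✗
  g4: stuck-at-0, inverted output ✓; others ✗
Consistent faults: {g0 stuck-at-0, g0 inverted output, g1 stuck-at-0, g1 inverted output, g3 stuck-at-0, g3 inverted output, g4 stuck-at-0, g4 inverted output} — 8 in all.

8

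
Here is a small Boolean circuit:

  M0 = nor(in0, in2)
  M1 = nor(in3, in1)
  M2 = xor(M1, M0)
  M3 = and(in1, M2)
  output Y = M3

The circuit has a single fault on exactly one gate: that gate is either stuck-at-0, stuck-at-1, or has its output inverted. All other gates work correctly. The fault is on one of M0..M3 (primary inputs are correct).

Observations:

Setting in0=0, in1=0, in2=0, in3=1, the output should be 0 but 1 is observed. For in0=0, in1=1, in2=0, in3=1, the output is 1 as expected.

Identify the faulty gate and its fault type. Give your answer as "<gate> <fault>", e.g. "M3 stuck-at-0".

M3 stuck-at-1

Fault-free values for test 1 (in0=0, in1=0, in2=0, in3=1): M0=1, M1=0, M2=1, M3=0, giving Y=0. Observed 1.
Test 1: faults giving observed 1 are {M3 stuck-at-1, M3 inverted output}.
Test 2 (in0=0, in1=1, in2=0, in3=1): fault-free M0=1, M1=0, M2=1, M3=1 → 1; observed 1. Eliminates M3 inverted output.
Only M3 stuck-at-1 is consistent with every test.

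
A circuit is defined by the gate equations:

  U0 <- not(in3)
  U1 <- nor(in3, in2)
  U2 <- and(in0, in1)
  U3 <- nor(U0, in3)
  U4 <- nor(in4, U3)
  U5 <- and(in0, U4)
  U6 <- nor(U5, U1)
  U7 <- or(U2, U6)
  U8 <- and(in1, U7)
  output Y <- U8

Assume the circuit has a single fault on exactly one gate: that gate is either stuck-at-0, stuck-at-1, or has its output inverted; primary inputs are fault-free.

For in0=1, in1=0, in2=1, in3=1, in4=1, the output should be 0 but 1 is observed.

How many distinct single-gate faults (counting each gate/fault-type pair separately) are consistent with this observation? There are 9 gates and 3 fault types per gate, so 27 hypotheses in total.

2

Fault-free: U0=0, U1=0, U2=0, U3=0, U4=0, U5=0, U6=1, U7=1, U8=0 → 0. Observed 1.
  U0: none of the 3 fault types match ✗
  U1: none of the 3 fault types match ✗
  U2: none of the 3 fault types match ✗
  U3: none of the 3 fault types match ✗
  U4: none of the 3 fault types match ✗
  U5: none of the 3 fault types match ✗
  U6: none of the 3 fault types match ✗
  U7: none of the 3 fault types match ✗
  U8: stuck-at-1, inverted output ✓; others ✗
Consistent faults: {U8 stuck-at-1, U8 inverted output} — 2 in all.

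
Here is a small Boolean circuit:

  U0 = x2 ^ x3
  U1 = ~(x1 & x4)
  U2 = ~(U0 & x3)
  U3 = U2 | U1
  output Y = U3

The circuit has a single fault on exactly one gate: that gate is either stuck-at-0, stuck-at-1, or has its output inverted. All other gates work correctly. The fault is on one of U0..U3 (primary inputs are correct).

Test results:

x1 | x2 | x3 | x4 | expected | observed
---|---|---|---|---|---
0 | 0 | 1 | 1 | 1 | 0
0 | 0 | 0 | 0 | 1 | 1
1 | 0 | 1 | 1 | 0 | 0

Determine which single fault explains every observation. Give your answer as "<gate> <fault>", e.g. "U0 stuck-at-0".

Fault-free values for test 1 (x1=0, x2=0, x3=1, x4=1): U0=1, U1=1, U2=0, U3=1, giving Y=1. Observed 0.
Test 1: faults giving observed 0 are {U1 stuck-at-0, U1 inverted output, U3 stuck-at-0, U3 inverted output}.
Test 2 (x1=0, x2=0, x3=0, x4=0): fault-free U0=0, U1=1, U2=1, U3=1 → 1; observed 1. Eliminates U3 stuck-at-0, U3 inverted output.
Test 3 (x1=1, x2=0, x3=1, x4=1): fault-free U0=1, U1=0, U2=0, U3=0 → 0; observed 0. Eliminates U1 inverted output.
Only U1 stuck-at-0 is consistent with every test.

U1 stuck-at-0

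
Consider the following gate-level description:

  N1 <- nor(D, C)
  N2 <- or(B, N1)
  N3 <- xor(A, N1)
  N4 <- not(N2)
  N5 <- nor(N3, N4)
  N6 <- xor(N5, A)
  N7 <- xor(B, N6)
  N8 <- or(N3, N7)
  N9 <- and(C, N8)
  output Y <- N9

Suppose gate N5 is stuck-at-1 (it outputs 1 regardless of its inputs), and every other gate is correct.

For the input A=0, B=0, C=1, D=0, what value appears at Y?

Propagate with N5 forced: N1=0, N2=0, N3=0, N4=1, N5=1 [stuck-at-1], N6=1, N7=1, N8=1, N9=1.
So Y = 1. (Without the fault it would be 0.)

1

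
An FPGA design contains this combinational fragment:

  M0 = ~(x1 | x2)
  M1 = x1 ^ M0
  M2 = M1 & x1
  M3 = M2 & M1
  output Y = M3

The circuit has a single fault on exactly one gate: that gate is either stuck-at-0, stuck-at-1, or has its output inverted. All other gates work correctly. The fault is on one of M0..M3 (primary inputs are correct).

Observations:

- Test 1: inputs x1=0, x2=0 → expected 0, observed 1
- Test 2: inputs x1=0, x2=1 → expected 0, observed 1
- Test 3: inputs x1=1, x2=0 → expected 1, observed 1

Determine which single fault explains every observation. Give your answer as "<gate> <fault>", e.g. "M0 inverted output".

Fault-free values for test 1 (x1=0, x2=0): M0=1, M1=1, M2=0, M3=0, giving Y=0. Observed 1.
Test 1: faults giving observed 1 are {M2 stuck-at-1, M2 inverted output, M3 stuck-at-1, M3 inverted output}.
Test 2 (x1=0, x2=1): fault-free M0=0, M1=0, M2=0, M3=0 → 0; observed 1. Eliminates M2 stuck-at-1, M2 inverted output.
Test 3 (x1=1, x2=0): fault-free M0=0, M1=1, M2=1, M3=1 → 1; observed 1. Eliminates M3 inverted output.
Only M3 stuck-at-1 is consistent with every test.

M3 stuck-at-1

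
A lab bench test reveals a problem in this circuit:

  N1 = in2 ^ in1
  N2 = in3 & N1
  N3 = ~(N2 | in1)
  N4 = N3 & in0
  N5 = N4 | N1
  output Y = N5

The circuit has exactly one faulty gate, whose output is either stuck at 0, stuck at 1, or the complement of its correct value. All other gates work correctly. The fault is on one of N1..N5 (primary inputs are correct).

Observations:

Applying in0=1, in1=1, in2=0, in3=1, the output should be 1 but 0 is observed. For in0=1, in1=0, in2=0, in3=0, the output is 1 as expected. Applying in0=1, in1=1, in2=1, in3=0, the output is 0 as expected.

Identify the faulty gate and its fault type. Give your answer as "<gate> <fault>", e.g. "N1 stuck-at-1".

Fault-free values for test 1 (in0=1, in1=1, in2=0, in3=1): N1=1, N2=1, N3=0, N4=0, N5=1, giving Y=1. Observed 0.
Test 1: faults giving observed 0 are {N1 stuck-at-0, N1 inverted output, N5 stuck-at-0, N5 inverted output}.
Test 2 (in0=1, in1=0, in2=0, in3=0): fault-free N1=0, N2=0, N3=1, N4=1, N5=1 → 1; observed 1. Eliminates N5 stuck-at-0, N5 inverted output.
Test 3 (in0=1, in1=1, in2=1, in3=0): fault-free N1=0, N2=0, N3=0, N4=0, N5=0 → 0; observed 0. Eliminates N1 inverted output.
Only N1 stuck-at-0 is consistent with every test.

N1 stuck-at-0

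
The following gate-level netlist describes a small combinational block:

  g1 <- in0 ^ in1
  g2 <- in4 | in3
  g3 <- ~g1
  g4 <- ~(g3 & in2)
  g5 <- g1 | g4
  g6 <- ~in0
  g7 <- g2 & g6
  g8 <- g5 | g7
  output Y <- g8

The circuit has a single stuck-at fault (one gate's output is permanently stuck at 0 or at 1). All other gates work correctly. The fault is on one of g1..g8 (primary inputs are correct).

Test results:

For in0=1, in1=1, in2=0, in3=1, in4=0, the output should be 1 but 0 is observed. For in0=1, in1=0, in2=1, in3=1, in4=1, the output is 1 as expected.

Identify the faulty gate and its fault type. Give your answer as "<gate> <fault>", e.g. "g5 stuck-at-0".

Fault-free values for test 1 (in0=1, in1=1, in2=0, in3=1, in4=0): g1=0, g2=1, g3=1, g4=1, g5=1, g6=0, g7=0, g8=1, giving Y=1. Observed 0.
Test 1: faults giving observed 0 are {g4 stuck-at-0, g5 stuck-at-0, g8 stuck-at-0}.
Test 2 (in0=1, in1=0, in2=1, in3=1, in4=1): fault-free g1=1, g2=1, g3=0, g4=1, g5=1, g6=0, g7=0, g8=1 → 1; observed 1. Eliminates g5 stuck-at-0, g8 stuck-at-0.
Only g4 stuck-at-0 is consistent with every test.

g4 stuck-at-0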